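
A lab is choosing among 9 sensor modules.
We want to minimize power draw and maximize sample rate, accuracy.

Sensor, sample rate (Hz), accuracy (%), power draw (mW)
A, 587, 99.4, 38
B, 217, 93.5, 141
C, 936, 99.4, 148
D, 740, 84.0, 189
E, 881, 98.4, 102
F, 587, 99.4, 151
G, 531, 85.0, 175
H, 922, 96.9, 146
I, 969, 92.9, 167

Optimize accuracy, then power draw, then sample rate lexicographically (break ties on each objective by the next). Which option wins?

A

First maximize accuracy: best is 99.4, kept {A, C, F}.
Then minimize power draw: best is 38, kept {A}.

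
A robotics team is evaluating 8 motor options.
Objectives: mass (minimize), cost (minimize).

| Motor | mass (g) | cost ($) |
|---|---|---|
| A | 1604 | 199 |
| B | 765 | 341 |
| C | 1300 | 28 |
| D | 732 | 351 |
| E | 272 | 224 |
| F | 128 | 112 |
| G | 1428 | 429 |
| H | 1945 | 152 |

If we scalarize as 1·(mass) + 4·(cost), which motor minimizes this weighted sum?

F

A: 1·1604 + 4·199 = 2400
B: 1·765 + 4·341 = 2129
C: 1·1300 + 4·28 = 1412
D: 1·732 + 4·351 = 2136
E: 1·272 + 4·224 = 1168
F: 1·128 + 4·112 = 576
G: 1·1428 + 4·429 = 3144
H: 1·1945 + 4·152 = 2553
Lowest: F at 576.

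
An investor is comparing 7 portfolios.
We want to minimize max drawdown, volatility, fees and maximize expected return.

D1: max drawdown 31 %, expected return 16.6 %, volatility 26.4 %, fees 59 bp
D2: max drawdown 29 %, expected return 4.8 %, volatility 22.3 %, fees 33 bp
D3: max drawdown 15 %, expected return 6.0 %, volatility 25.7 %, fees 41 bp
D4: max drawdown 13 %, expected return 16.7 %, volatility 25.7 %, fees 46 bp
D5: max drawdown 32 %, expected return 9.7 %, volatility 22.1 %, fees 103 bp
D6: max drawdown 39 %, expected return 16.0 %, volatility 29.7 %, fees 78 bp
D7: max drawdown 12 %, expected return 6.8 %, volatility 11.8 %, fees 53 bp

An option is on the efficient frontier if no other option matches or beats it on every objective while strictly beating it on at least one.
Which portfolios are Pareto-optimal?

D2, D3, D4, D5, D7

D1: dominated by D4 (max drawdown 13≤31, expected return 16.7≥16.6, volatility 25.7≤26.4, fees 46≤59).
D2: not dominated (best fees).
D3: not dominated.
D4: not dominated (best expected return).
D5: not dominated.
D6: dominated by D1 (max drawdown 31≤39, expected return 16.6≥16.0, volatility 26.4≤29.7, fees 59≤78).
D7: not dominated (best max drawdown).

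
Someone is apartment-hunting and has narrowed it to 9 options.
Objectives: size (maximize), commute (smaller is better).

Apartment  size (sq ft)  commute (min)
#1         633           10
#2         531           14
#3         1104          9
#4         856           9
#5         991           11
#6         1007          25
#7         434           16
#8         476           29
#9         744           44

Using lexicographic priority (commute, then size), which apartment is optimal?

First minimize commute: best is 9, kept {#3, #4}.
Then maximize size: best is 1104, kept {#3}.

#3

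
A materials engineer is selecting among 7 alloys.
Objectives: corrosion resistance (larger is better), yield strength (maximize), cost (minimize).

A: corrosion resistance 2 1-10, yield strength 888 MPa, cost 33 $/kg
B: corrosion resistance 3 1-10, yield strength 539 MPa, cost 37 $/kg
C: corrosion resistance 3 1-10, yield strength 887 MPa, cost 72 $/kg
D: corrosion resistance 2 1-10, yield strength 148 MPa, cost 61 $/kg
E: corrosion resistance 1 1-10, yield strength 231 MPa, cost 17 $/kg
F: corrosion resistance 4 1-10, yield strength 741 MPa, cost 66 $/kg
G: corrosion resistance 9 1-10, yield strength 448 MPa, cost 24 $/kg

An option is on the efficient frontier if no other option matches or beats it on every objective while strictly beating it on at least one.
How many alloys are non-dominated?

A: not dominated (best yield strength).
B: not dominated.
C: not dominated.
D: dominated by A (corrosion resistance 2≥2, yield strength 888≥148, cost 33≤61).
E: not dominated (best cost).
F: not dominated.
G: not dominated (best corrosion resistance).
Pareto-optimal: A, B, C, E, F, G → 6.

6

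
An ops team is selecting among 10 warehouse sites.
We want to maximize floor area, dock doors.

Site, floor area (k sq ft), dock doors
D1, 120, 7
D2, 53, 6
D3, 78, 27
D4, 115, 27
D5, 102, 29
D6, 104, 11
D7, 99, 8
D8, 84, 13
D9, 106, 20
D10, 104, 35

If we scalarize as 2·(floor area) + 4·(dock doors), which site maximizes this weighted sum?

D1: 2·120 + 4·7 = 268
D2: 2·53 + 4·6 = 130
D3: 2·78 + 4·27 = 264
D4: 2·115 + 4·27 = 338
D5: 2·102 + 4·29 = 320
D6: 2·104 + 4·11 = 252
D7: 2·99 + 4·8 = 230
D8: 2·84 + 4·13 = 220
D9: 2·106 + 4·20 = 292
D10: 2·104 + 4·35 = 348
Highest: D10 at 348.

D10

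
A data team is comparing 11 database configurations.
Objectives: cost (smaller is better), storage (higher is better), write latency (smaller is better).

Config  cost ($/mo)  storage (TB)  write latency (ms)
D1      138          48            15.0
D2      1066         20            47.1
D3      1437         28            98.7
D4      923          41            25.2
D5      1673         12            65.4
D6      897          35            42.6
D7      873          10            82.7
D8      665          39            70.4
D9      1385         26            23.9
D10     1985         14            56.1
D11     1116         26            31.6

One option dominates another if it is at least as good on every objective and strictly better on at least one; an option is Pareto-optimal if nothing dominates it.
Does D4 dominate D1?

No

D4 vs D1: D4 is worse on cost (923 vs 138), so it does not dominate D1.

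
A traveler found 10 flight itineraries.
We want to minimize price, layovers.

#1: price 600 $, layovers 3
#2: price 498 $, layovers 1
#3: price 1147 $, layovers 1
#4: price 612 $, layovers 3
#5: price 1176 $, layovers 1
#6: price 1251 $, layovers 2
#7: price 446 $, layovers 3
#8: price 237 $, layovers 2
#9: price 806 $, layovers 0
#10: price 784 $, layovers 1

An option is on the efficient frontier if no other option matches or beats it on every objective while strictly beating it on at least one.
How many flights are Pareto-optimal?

#1: dominated by #2 (price 498≤600, layovers 1≤3).
#2: not dominated.
#3: dominated by #2 (price 498≤1147, layovers 1≤1).
#4: dominated by #1 (price 600≤612, layovers 3≤3).
#5: dominated by #2 (price 498≤1176, layovers 1≤1).
#6: dominated by #2 (price 498≤1251, layovers 1≤2).
#7: dominated by #8 (price 237≤446, layovers 2≤3).
#8: not dominated (best price).
#9: not dominated (best layovers).
#10: dominated by #2 (price 498≤784, layovers 1≤1).
Pareto-optimal: #2, #8, #9 → 3.

3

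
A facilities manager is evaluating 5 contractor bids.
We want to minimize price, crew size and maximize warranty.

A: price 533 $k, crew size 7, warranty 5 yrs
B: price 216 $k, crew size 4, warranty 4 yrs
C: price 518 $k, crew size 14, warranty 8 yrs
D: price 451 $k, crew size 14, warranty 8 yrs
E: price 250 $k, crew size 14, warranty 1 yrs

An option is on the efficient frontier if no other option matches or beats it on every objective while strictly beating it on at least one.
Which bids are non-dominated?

A: not dominated.
B: not dominated (best price).
C: dominated by D (price 451≤518, crew size 14≤14, warranty 8≥8).
D: not dominated.
E: dominated by B (price 216≤250, crew size 4≤14, warranty 4≥1).

A, B, D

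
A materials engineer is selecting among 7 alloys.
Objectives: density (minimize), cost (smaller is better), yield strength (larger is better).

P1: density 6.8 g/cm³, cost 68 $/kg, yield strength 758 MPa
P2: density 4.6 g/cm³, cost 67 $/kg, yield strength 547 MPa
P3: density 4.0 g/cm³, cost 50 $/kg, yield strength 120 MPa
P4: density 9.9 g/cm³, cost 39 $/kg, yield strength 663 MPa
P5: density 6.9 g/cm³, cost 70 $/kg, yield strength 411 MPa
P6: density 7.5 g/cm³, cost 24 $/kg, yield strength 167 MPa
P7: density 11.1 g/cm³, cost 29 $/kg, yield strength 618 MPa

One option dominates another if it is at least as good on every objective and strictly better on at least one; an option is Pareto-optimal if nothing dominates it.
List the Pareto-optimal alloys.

P1: not dominated (best yield strength).
P2: not dominated.
P3: not dominated (best density).
P4: not dominated.
P5: dominated by P1 (density 6.8≤6.9, cost 68≤70, yield strength 758≥411).
P6: not dominated (best cost).
P7: not dominated.

P1, P2, P3, P4, P6, P7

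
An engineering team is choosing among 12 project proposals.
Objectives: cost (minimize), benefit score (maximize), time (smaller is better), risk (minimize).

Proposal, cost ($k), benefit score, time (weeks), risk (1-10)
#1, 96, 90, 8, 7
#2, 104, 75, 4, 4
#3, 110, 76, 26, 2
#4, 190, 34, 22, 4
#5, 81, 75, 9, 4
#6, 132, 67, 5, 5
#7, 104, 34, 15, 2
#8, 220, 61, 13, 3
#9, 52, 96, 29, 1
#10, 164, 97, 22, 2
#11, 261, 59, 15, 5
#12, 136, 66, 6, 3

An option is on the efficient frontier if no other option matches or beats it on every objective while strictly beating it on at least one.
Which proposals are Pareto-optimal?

#1, #2, #3, #5, #7, #9, #10, #12

#1: not dominated.
#2: not dominated (best time).
#3: not dominated.
#4: dominated by #2 (cost 104≤190, benefit score 75≥34, time 4≤22, risk 4≤4).
#5: not dominated.
#6: dominated by #2 (cost 104≤132, benefit score 75≥67, time 4≤5, risk 4≤5).
#7: not dominated.
#8: dominated by #12 (cost 136≤220, benefit score 66≥61, time 6≤13, risk 3≤3).
#9: not dominated (best cost).
#10: not dominated (best benefit score).
#11: dominated by #2 (cost 104≤261, benefit score 75≥59, time 4≤15, risk 4≤5).
#12: not dominated.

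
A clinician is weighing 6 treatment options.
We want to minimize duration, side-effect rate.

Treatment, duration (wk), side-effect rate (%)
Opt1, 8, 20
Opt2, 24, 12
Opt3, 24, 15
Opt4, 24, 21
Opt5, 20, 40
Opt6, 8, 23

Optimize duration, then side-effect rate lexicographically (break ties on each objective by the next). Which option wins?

First minimize duration: best is 8, kept {Opt1, Opt6}.
Then minimize side-effect rate: best is 20, kept {Opt1}.

Opt1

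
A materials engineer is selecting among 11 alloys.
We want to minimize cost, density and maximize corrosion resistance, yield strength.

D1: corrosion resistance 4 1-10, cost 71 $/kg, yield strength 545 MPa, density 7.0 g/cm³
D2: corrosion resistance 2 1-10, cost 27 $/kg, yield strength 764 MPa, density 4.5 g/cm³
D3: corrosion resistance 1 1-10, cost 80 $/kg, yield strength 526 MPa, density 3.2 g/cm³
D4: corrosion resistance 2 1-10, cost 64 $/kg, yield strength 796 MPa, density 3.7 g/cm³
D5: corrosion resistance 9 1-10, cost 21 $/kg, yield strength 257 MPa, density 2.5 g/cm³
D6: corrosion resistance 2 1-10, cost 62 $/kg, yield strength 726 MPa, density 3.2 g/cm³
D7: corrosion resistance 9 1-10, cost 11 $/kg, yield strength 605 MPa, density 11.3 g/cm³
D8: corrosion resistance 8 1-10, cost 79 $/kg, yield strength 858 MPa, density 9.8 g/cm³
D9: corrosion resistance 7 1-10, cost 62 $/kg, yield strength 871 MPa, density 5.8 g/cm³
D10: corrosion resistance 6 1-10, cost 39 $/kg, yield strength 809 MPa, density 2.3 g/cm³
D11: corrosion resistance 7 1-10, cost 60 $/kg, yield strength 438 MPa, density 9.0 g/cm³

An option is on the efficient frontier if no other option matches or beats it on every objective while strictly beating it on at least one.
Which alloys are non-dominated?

D1: dominated by D9 (corrosion resistance 7≥4, cost 62≤71, yield strength 871≥545, density 5.8≤7.0).
D2: not dominated.
D3: dominated by D6 (corrosion resistance 2≥1, cost 62≤80, yield strength 726≥526, density 3.2≤3.2).
D4: dominated by D10 (corrosion resistance 6≥2, cost 39≤64, yield strength 809≥796, density 2.3≤3.7).
D5: not dominated.
D6: dominated by D10 (corrosion resistance 6≥2, cost 39≤62, yield strength 809≥726, density 2.3≤3.2).
D7: not dominated (best cost).
D8: not dominated.
D9: not dominated (best yield strength).
D10: not dominated (best density).
D11: not dominated.

D2, D5, D7, D8, D9, D10, D11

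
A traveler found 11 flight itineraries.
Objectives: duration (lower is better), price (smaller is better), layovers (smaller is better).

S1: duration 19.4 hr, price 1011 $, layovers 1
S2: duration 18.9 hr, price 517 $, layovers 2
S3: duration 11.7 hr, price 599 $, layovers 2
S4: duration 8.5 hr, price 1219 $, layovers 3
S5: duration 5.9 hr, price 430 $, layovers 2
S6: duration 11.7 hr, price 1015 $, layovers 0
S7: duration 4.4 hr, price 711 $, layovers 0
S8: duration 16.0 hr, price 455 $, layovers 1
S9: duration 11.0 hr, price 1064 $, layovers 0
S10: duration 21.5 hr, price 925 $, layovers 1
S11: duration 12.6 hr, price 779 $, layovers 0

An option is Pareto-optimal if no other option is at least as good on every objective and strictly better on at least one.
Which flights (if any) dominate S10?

S7: duration 4.4≤21.5, price 711≤925, layovers 0≤1 — dominates S10.
S8: duration 16.0≤21.5, price 455≤925, layovers 1≤1 — dominates S10.
S11: duration 12.6≤21.5, price 779≤925, layovers 0≤1 — dominates S10.
Others (S1, S2, S3, S4, S5, S6, S9) are each worse than S10 on at least one objective.

S7, S8, S11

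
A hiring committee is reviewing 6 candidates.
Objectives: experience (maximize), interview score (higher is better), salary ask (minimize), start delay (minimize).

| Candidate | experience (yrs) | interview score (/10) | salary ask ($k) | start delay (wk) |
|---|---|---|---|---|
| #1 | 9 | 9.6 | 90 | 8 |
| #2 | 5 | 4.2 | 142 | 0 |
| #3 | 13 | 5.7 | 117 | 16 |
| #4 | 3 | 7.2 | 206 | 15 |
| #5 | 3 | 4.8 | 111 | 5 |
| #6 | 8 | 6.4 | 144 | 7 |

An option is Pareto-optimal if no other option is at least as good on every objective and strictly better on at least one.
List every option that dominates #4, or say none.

#1: experience 9≥3, interview score 9.6≥7.2, salary ask 90≤206, start delay 8≤15 — dominates #4.
Others (#2, #3, #5, #6) are each worse than #4 on at least one objective.

#1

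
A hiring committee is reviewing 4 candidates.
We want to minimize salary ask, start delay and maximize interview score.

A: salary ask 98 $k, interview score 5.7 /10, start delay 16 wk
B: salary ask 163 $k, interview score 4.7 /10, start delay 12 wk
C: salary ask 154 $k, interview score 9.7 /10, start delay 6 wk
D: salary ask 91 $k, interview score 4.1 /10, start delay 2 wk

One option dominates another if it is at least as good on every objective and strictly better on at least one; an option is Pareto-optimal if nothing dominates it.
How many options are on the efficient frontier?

3

A: not dominated.
B: dominated by C (salary ask 154≤163, interview score 9.7≥4.7, start delay 6≤12).
C: not dominated (best interview score).
D: not dominated (best salary ask).
Pareto-optimal: A, C, D → 3.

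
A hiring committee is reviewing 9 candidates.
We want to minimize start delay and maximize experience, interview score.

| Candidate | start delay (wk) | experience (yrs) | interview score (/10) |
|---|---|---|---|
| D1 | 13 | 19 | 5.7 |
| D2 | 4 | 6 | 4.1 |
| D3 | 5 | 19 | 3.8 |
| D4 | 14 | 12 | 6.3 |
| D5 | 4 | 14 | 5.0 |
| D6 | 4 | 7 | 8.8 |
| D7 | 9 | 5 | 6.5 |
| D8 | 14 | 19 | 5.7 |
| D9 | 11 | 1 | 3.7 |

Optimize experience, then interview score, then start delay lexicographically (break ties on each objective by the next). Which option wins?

First maximize experience: best is 19, kept {D1, D3, D8}.
Then maximize interview score: best is 5.7, kept {D1, D8}.
Then minimize start delay: best is 13, kept {D1}.

D1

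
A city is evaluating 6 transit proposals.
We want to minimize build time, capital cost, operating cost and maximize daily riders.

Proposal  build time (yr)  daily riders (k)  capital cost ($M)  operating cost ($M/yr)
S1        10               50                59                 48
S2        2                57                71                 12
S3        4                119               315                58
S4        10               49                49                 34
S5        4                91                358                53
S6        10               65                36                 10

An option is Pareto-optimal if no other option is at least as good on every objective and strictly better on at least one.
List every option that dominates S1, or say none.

S6

S6: build time 10≤10, daily riders 65≥50, capital cost 36≤59, operating cost 10≤48 — dominates S1.
Others (S2, S3, S4, S5) are each worse than S1 on at least one objective.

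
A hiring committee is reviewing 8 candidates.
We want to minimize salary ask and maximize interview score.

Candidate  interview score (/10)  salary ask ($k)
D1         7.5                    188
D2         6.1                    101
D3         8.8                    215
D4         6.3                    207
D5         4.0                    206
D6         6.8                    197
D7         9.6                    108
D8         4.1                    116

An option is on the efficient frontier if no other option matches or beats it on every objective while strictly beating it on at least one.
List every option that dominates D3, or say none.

D7: interview score 9.6≥8.8, salary ask 108≤215 — dominates D3.
Others (D1, D2, D4, D5, D6, D8) are each worse than D3 on at least one objective.

D7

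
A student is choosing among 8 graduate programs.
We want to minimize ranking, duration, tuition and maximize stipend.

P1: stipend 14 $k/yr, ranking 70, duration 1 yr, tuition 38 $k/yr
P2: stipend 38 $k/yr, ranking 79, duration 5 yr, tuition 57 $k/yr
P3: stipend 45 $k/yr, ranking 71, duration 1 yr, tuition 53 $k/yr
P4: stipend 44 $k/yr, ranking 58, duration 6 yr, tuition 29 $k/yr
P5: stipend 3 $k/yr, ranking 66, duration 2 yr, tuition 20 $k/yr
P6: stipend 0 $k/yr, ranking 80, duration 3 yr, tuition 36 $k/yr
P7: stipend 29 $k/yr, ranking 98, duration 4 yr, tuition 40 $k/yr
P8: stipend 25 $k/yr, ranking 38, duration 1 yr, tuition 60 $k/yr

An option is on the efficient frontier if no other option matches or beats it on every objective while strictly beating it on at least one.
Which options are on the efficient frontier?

P1: not dominated.
P2: dominated by P3 (stipend 45≥38, ranking 71≤79, duration 1≤5, tuition 53≤57).
P3: not dominated (best stipend).
P4: not dominated.
P5: not dominated (best tuition).
P6: dominated by P5 (stipend 3≥0, ranking 66≤80, duration 2≤3, tuition 20≤36).
P7: not dominated.
P8: not dominated (best ranking).

P1, P3, P4, P5, P7, P8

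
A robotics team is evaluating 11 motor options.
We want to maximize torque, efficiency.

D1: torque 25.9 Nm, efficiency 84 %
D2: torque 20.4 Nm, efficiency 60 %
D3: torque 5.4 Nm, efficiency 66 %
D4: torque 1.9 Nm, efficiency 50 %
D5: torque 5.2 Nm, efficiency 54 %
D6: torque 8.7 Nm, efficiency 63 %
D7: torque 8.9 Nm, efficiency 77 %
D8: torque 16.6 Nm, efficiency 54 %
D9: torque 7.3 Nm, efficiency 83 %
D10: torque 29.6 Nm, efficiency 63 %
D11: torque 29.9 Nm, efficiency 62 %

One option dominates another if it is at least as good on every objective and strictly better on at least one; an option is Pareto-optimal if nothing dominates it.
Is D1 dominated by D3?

No

D3 vs D1: D3 is worse on torque (5.4 vs 25.9), so it does not dominate D1.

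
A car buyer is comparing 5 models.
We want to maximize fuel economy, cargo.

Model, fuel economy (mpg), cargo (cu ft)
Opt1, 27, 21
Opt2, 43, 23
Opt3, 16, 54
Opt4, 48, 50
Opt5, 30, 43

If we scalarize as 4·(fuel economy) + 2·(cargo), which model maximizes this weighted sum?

Opt4

Opt1: 4·27 + 2·21 = 150
Opt2: 4·43 + 2·23 = 218
Opt3: 4·16 + 2·54 = 172
Opt4: 4·48 + 2·50 = 292
Opt5: 4·30 + 2·43 = 206
Highest: Opt4 at 292.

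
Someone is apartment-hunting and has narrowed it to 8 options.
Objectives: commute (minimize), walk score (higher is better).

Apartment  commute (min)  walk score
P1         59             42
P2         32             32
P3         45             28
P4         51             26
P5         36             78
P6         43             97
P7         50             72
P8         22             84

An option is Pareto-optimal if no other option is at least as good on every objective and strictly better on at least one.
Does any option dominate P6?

No

P1: worse on commute (59 vs 43).
P2: worse on walk score (32 vs 97).
P3: worse on commute (45 vs 43).
P4: worse on commute (51 vs 43).
P5: worse on walk score (78 vs 97).
P7: worse on commute (50 vs 43).
P8: worse on walk score (84 vs 97).
No option is at least as good as P6 on every objective and strictly better on one.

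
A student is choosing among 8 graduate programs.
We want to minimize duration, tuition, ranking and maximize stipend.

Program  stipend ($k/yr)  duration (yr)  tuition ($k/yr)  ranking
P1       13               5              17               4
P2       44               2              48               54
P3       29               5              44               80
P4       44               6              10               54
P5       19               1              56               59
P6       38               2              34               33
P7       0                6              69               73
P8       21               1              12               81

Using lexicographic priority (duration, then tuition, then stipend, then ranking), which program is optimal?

P8

First minimize duration: best is 1, kept {P5, P8}.
Then minimize tuition: best is 12, kept {P8}.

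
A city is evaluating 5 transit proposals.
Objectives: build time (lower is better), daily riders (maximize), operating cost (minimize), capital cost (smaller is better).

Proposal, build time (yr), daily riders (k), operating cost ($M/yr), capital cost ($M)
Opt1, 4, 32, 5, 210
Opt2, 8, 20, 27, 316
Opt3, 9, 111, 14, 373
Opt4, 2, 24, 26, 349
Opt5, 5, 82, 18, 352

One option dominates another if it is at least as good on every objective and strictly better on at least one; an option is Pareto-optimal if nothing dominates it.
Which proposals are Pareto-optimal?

Opt1: not dominated (best operating cost).
Opt2: dominated by Opt1 (build time 4≤8, daily riders 32≥20, operating cost 5≤27, capital cost 210≤316).
Opt3: not dominated (best daily riders).
Opt4: not dominated (best build time).
Opt5: not dominated.

Opt1, Opt3, Opt4, Opt5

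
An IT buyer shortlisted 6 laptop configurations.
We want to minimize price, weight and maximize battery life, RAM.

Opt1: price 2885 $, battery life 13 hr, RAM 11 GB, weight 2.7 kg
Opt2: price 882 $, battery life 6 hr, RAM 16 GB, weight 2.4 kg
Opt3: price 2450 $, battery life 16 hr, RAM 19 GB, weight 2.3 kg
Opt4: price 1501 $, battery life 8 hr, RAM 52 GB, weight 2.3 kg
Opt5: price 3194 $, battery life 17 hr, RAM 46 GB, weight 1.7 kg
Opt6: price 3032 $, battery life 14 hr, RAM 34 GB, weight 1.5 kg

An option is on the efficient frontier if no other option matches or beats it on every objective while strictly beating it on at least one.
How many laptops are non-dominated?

Opt1: dominated by Opt3 (price 2450≤2885, battery life 16≥13, RAM 19≥11, weight 2.3≤2.7).
Opt2: not dominated (best price).
Opt3: not dominated.
Opt4: not dominated (best RAM).
Opt5: not dominated (best battery life).
Opt6: not dominated (best weight).
Pareto-optimal: Opt2, Opt3, Opt4, Opt5, Opt6 → 5.

5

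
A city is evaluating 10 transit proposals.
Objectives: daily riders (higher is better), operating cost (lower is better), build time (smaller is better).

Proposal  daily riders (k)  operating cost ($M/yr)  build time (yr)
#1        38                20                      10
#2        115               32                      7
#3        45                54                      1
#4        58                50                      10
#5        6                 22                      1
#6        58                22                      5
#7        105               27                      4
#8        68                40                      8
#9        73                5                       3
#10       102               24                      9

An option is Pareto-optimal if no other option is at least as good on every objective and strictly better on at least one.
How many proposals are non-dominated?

6

#1: dominated by #9 (daily riders 73≥38, operating cost 5≤20, build time 3≤10).
#2: not dominated (best daily riders).
#3: not dominated.
#4: dominated by #2 (daily riders 115≥58, operating cost 32≤50, build time 7≤10).
#5: not dominated.
#6: dominated by #9 (daily riders 73≥58, operating cost 5≤22, build time 3≤5).
#7: not dominated.
#8: dominated by #2 (daily riders 115≥68, operating cost 32≤40, build time 7≤8).
#9: not dominated (best operating cost).
#10: not dominated.
Pareto-optimal: #2, #3, #5, #7, #9, #10 → 6.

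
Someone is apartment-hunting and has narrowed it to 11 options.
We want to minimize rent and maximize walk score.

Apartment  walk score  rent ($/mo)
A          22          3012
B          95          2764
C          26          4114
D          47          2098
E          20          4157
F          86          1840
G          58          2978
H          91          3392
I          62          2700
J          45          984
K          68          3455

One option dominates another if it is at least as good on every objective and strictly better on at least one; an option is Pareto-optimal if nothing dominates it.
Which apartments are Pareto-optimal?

A: dominated by B (walk score 95≥22, rent 2764≤3012).
B: not dominated (best walk score).
C: dominated by B (walk score 95≥26, rent 2764≤4114).
D: dominated by F (walk score 86≥47, rent 1840≤2098).
E: dominated by A (walk score 22≥20, rent 3012≤4157).
F: not dominated.
G: dominated by B (walk score 95≥58, rent 2764≤2978).
H: dominated by B (walk score 95≥91, rent 2764≤3392).
I: dominated by F (walk score 86≥62, rent 1840≤2700).
J: not dominated (best rent).
K: dominated by B (walk score 95≥68, rent 2764≤3455).

B, F, J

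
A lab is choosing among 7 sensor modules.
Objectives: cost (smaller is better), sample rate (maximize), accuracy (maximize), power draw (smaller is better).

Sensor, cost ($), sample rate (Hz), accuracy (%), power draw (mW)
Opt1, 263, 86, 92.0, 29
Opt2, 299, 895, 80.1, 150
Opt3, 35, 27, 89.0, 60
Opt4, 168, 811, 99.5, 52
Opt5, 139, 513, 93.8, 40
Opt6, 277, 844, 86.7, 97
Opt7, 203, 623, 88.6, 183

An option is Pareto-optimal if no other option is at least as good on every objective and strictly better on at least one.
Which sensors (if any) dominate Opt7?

Opt4: cost 168≤203, sample rate 811≥623, accuracy 99.5≥88.6, power draw 52≤183 — dominates Opt7.
Others (Opt1, Opt2, Opt3, Opt5, Opt6) are each worse than Opt7 on at least one objective.

Opt4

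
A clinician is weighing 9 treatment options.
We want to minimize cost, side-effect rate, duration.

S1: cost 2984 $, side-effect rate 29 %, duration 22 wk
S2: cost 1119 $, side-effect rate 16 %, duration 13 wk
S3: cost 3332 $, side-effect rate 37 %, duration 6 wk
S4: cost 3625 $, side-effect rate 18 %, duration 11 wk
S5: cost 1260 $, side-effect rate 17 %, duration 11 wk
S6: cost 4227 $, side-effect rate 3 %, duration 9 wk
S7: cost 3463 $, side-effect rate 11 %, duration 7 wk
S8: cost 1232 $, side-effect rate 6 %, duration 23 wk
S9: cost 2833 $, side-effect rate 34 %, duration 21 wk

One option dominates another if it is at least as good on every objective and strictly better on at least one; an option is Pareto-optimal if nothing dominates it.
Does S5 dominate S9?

S5 vs S9: cost 1260≤2833, side-effect rate 17≤34, duration 11≤21 — S5 is at least as good on every objective with at least one strict improvement.

Yes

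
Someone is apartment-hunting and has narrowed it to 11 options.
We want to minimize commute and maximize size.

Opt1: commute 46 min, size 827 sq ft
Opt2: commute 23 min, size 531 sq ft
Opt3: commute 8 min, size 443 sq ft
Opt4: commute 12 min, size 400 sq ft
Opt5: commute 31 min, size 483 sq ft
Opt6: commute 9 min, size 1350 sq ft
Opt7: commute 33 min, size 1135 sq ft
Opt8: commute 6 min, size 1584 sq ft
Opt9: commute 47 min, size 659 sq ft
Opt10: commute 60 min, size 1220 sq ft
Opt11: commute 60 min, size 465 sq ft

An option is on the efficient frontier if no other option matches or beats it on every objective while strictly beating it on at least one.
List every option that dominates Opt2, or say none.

Opt6: commute 9≤23, size 1350≥531 — dominates Opt2.
Opt8: commute 6≤23, size 1584≥531 — dominates Opt2.
Others (Opt1, Opt3, Opt4, Opt5, Opt7, Opt9, Opt10, Opt11) are each worse than Opt2 on at least one objective.

Opt6, Opt8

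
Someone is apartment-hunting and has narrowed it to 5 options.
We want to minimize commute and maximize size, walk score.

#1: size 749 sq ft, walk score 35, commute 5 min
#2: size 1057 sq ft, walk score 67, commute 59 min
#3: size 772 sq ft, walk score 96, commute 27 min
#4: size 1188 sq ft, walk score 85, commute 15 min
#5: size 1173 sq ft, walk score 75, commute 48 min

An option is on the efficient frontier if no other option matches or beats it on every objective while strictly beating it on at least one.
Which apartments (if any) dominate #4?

none

#1: worse on size (749 vs 1188).
#2: worse on size (1057 vs 1188).
#3: worse on size (772 vs 1188).
#5: worse on size (1173 vs 1188).
No option dominates #4.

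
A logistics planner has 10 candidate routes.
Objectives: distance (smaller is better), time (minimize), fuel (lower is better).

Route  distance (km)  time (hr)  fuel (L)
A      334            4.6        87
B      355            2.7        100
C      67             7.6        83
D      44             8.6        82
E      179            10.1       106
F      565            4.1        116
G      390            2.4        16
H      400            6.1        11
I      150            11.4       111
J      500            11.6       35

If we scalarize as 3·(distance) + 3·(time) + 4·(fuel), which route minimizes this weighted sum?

D

A: 3·334 + 3·4.6 + 4·87 = 1363.8
B: 3·355 + 3·2.7 + 4·100 = 1473.1
C: 3·67 + 3·7.6 + 4·83 = 555.8
D: 3·44 + 3·8.6 + 4·82 = 485.8
E: 3·179 + 3·10.1 + 4·106 = 991.3
F: 3·565 + 3·4.1 + 4·116 = 2171.3
G: 3·390 + 3·2.4 + 4·16 = 1241.2
H: 3·400 + 3·6.1 + 4·11 = 1262.3
I: 3·150 + 3·11.4 + 4·111 = 928.2
J: 3·500 + 3·11.6 + 4·35 = 1674.8
Lowest: D at 485.8.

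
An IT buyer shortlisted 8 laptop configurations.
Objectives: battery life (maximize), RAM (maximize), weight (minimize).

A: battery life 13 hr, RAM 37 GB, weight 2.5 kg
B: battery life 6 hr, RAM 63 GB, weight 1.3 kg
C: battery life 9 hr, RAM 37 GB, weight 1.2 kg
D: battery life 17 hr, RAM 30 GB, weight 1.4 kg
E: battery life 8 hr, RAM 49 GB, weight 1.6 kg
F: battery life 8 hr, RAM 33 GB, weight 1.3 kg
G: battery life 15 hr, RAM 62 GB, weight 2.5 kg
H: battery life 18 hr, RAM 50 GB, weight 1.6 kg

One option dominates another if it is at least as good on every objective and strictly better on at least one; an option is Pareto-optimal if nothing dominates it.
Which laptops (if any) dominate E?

H: battery life 18≥8, RAM 50≥49, weight 1.6≤1.6 — dominates E.
Others (A, B, C, D, F, G) are each worse than E on at least one objective.

H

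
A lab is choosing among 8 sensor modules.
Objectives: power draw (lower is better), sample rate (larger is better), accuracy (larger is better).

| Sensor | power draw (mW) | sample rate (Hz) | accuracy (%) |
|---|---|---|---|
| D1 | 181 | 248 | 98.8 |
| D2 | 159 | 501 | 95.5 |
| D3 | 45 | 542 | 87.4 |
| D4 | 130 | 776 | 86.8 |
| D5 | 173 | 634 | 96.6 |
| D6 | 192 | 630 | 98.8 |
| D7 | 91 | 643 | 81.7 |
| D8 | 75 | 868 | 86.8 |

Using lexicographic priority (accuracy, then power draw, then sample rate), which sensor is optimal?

D1

First maximize accuracy: best is 98.8, kept {D1, D6}.
Then minimize power draw: best is 181, kept {D1}.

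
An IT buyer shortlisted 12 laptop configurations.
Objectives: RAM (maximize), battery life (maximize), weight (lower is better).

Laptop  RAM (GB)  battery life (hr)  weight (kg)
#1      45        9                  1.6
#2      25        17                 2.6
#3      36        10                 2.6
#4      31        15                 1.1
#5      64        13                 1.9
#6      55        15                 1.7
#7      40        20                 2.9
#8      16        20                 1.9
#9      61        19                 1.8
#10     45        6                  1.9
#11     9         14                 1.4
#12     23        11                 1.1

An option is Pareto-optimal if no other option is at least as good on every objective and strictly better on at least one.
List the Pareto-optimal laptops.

#1, #4, #5, #6, #7, #8, #9

#1: not dominated.
#2: dominated by #9 (RAM 61≥25, battery life 19≥17, weight 1.8≤2.6).
#3: dominated by #5 (RAM 64≥36, battery life 13≥10, weight 1.9≤2.6).
#4: not dominated.
#5: not dominated (best RAM).
#6: not dominated.
#7: not dominated.
#8: not dominated.
#9: not dominated.
#10: dominated by #1 (RAM 45≥45, battery life 9≥6, weight 1.6≤1.9).
#11: dominated by #4 (RAM 31≥9, battery life 15≥14, weight 1.1≤1.4).
#12: dominated by #4 (RAM 31≥23, battery life 15≥11, weight 1.1≤1.1).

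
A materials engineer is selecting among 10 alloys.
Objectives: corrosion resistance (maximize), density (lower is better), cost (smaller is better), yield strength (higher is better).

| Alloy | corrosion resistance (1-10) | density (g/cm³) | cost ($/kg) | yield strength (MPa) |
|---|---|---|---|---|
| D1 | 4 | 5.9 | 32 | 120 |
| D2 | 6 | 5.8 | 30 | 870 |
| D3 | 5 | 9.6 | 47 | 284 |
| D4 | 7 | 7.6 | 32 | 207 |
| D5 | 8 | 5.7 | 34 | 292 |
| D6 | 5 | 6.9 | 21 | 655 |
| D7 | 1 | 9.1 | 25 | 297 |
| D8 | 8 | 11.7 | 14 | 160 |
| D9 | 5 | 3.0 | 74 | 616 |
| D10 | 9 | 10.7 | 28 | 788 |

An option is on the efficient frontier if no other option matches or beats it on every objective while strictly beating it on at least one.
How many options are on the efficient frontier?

D1: dominated by D2 (corrosion resistance 6≥4, density 5.8≤5.9, cost 30≤32, yield strength 870≥120).
D2: not dominated (best yield strength).
D3: dominated by D2 (corrosion resistance 6≥5, density 5.8≤9.6, cost 30≤47, yield strength 870≥284).
D4: not dominated.
D5: not dominated.
D6: not dominated.
D7: dominated by D6 (corrosion resistance 5≥1, density 6.9≤9.1, cost 21≤25, yield strength 655≥297).
D8: not dominated (best cost).
D9: not dominated (best density).
D10: not dominated (best corrosion resistance).
Pareto-optimal: D2, D4, D5, D6, D8, D9, D10 → 7.

7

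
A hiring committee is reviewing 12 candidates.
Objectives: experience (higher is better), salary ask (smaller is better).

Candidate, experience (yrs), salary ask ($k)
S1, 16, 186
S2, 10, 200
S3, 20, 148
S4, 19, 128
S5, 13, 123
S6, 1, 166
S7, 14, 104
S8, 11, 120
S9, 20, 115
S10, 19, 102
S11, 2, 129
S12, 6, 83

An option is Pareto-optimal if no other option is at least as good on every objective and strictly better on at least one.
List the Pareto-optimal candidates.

S1: dominated by S3 (experience 20≥16, salary ask 148≤186).
S2: dominated by S1 (experience 16≥10, salary ask 186≤200).
S3: dominated by S9 (experience 20≥20, salary ask 115≤148).
S4: dominated by S9 (experience 20≥19, salary ask 115≤128).
S5: dominated by S7 (experience 14≥13, salary ask 104≤123).
S6: dominated by S3 (experience 20≥1, salary ask 148≤166).
S7: dominated by S10 (experience 19≥14, salary ask 102≤104).
S8: dominated by S7 (experience 14≥11, salary ask 104≤120).
S9: not dominated.
S10: not dominated.
S11: dominated by S4 (experience 19≥2, salary ask 128≤129).
S12: not dominated (best salary ask).

S9, S10, S12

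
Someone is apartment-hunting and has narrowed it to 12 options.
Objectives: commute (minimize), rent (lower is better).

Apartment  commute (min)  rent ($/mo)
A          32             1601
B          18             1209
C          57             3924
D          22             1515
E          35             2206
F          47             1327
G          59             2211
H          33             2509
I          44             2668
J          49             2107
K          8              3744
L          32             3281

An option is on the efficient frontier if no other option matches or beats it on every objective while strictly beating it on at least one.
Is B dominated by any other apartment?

No

A: worse on commute (32 vs 18).
C: worse on commute (57 vs 18).
D: worse on commute (22 vs 18).
E: worse on commute (35 vs 18).
F: worse on commute (47 vs 18).
G: worse on commute (59 vs 18).
H: worse on commute (33 vs 18).
I: worse on commute (44 vs 18).
J: worse on commute (49 vs 18).
K: worse on rent (3744 vs 1209).
L: worse on commute (32 vs 18).
No option is at least as good as B on every objective and strictly better on one.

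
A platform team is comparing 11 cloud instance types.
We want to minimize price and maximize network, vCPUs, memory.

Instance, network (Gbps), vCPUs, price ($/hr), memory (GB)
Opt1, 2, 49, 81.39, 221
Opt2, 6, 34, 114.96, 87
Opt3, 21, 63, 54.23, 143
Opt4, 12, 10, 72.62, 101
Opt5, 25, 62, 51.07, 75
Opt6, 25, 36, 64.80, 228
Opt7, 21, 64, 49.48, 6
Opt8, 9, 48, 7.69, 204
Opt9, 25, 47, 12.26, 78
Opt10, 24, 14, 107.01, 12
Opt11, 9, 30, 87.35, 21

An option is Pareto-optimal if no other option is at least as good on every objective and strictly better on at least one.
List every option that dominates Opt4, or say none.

Opt3: network 21≥12, vCPUs 63≥10, price 54.23≤72.62, memory 143≥101 — dominates Opt4.
Opt6: network 25≥12, vCPUs 36≥10, price 64.80≤72.62, memory 228≥101 — dominates Opt4.
Others (Opt1, Opt2, Opt5, Opt7, Opt8, Opt9, Opt10, Opt11) are each worse than Opt4 on at least one objective.

Opt3, Opt6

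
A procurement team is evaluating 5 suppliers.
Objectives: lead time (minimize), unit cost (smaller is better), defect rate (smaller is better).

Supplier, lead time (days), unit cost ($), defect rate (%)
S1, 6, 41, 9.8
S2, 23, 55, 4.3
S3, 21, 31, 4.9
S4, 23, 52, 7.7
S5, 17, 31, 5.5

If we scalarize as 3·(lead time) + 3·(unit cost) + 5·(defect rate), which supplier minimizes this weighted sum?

S1: 3·6 + 3·41 + 5·9.8 = 190.0
S2: 3·23 + 3·55 + 5·4.3 = 255.5
S3: 3·21 + 3·31 + 5·4.9 = 180.5
S4: 3·23 + 3·52 + 5·7.7 = 263.5
S5: 3·17 + 3·31 + 5·5.5 = 171.5
Lowest: S5 at 171.5.

S5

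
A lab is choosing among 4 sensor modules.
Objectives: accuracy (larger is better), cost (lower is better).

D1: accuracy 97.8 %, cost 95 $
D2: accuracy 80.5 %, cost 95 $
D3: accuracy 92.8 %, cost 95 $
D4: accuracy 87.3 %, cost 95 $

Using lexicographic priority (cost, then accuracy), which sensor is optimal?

First minimize cost: best is 95, kept {D1, D2, D3, D4}.
Then maximize accuracy: best is 97.8, kept {D1}.

D1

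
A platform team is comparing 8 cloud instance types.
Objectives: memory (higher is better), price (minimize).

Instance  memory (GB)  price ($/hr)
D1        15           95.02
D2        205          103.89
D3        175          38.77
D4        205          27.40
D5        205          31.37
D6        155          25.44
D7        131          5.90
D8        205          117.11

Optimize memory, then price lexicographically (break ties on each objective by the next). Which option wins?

First maximize memory: best is 205, kept {D2, D4, D5, D8}.
Then minimize price: best is 27.40, kept {D4}.

D4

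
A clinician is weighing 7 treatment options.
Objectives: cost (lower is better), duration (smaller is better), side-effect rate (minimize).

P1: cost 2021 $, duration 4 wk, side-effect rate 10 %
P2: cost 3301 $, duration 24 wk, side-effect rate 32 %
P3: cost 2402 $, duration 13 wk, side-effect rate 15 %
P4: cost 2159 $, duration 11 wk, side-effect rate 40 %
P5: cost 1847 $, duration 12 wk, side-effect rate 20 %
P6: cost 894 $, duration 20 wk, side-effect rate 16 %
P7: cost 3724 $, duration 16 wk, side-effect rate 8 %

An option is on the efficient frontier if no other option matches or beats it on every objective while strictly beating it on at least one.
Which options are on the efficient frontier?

P1: not dominated (best duration).
P2: dominated by P1 (cost 2021≤3301, duration 4≤24, side-effect rate 10≤32).
P3: dominated by P1 (cost 2021≤2402, duration 4≤13, side-effect rate 10≤15).
P4: dominated by P1 (cost 2021≤2159, duration 4≤11, side-effect rate 10≤40).
P5: not dominated.
P6: not dominated (best cost).
P7: not dominated (best side-effect rate).

P1, P5, P6, P7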